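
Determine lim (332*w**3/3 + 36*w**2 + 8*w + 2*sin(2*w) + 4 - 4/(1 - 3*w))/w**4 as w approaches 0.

Substitution gives 0/0; apply L'Hôpital's rule 4 times.
After differentiating numerator and denominator 4 times the quotient is (32*sin(2*w) + 7776/(3*w - 1)^5)/(24); at w = 0 this is -324.

-324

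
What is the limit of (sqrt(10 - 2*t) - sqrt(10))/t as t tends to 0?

-√(10)/10

Substitution gives 0/0. Multiply numerator and denominator by the conjugate √(10 - 2t) + √10.
The numerator becomes (10 - 2t) − 10 = -2t, so the expression simplifies to -2/(√(10 - 2t) + √10).
Letting t → 0 gives -2/(2√10) = -√(10)/10.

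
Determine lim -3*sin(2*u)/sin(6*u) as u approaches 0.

-1

Substitution gives 0/0.
Divide numerator and denominator by u: sin(2u)/u → 2 and sin(6u)/u → 6, so the limit is -3·2/6 = -1.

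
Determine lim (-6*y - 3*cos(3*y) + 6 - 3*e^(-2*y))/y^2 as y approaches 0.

15/2

Substitution gives 0/0 (the numerator vanishes to order 2).
Expand each term to order y^2: the coefficient of y^2 in -3·cos(3y) is 27/2 and in -3·e^(-2y) is -6.
Lower-order terms cancel with the polynomial part, so the numerator is (15/2)·y^2 + o(y^2), and the limit is (15/2)/(1) = 15/2.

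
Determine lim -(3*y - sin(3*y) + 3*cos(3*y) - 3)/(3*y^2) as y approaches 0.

Substitution gives 0/0; apply L'Hôpital's rule 2 times.
After differentiating numerator and denominator 2 times the quotient is (9*sin(3*y) - 27*cos(3*y))/(-6); at y = 0 this is 9/2.

9/2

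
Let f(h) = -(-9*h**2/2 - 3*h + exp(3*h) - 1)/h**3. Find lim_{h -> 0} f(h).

Direct substitution gives 0/0.
Apply L'Hôpital: lim (-9*h + 3*e^(3*h) - 3)/(-3*h^2), still 0/0.
Apply L'Hôpital: lim (9*e^(3*h) - 9)/(-6*h), still 0/0.
After 3 applications of L'Hôpital's rule the quotient is (27*e^(3*h))/(-6); substituting h = 0 gives -9/2.

-9/2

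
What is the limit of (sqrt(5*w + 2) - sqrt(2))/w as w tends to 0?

5*√(2)/4

Substitution gives 0/0. Multiply numerator and denominator by the conjugate √(2 + 5w) + √2.
The numerator becomes (2 + 5w) − 2 = 5w, so the expression simplifies to 5/(√(2 + 5w) + √2).
Letting w → 0 gives 5/(2√2) = 5*√(2)/4.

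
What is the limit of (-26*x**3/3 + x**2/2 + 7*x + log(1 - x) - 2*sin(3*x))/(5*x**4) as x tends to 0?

-1/20

Substitution gives 0/0 (the numerator vanishes to order 4).
Expand each term to order x^4: the coefficient of x^4 in -2·sin(3x) is 0 and in ln(1 - x) is -1/4.
Lower-order terms cancel with the polynomial part, so the numerator is (-1/4)·x^4 + o(x^4), and the limit is (-1/4)/(5) = -1/20.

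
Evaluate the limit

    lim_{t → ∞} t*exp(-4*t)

Write as t^1/e^{4t}, an ∞/∞ form.
Exponential growth dominates any polynomial, so repeated L'Hôpital (or the standard result) gives 0.

0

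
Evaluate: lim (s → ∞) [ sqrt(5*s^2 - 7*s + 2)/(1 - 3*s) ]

-√(5)/3

For large |s|, √(5*s^2 - 7*s + 2) ≈ √5·|s| and the denominator ≈ -3s.
Since s → +∞, |s| = s, giving √5/(-3) = -√(5)/3.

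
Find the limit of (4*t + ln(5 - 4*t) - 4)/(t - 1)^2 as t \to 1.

-8

Direct substitution gives 0/0.
Apply L'Hôpital: lim (4 - 4/(5 - 4*t))/(2*t - 2), still 0/0.
After 2 applications of L'Hôpital's rule the quotient is (-16/(5 - 4*t)^2)/(2); substituting t = 1 gives -8.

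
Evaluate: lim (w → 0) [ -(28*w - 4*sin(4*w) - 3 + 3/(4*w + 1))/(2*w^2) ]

Substitution gives 0/0 (the numerator vanishes to order 2).
Expand each term to order w^2: the coefficient of w^2 in -4·sin(4w) is 0 and in 3·1/(1 + 4w) is 48.
Lower-order terms cancel with the polynomial part, so the numerator is (48)·w^2 + o(w^2), and the limit is (48)/(-2) = -24.

-24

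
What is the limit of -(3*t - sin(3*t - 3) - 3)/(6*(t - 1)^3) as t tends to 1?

Direct substitution gives 0/0.
Apply L'Hôpital: lim (3 - 3*cos(3*t - 3))/(-18*(t - 1)^2), still 0/0.
Apply L'Hôpital: lim (9*sin(3*t - 3))/(36 - 36*t), still 0/0.
After 3 applications of L'Hôpital's rule the quotient is (27*cos(3*t - 3))/(-36); substituting t = 1 gives -3/4.

-3/4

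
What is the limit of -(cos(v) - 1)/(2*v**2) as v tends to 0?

Direct substitution gives 0/0.
Apply L'Hôpital: lim (-sin(v))/(-4*v), still 0/0.
After 2 applications of L'Hôpital's rule the quotient is (-cos(v))/(-4); substituting v = 0 gives 1/4.

1/4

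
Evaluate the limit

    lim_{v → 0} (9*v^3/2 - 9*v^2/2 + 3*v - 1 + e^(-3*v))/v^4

Direct substitution gives 0/0.
Apply L'Hôpital: lim (27*v^2/2 - 9*v + 3 - 3*e^(-3*v))/(4*v^3), still 0/0.
Apply L'Hôpital: lim (27*v - 9 + 9*e^(-3*v))/(12*v^2), still 0/0.
Apply L'Hôpital: lim (27 - 27*e^(-3*v))/(24*v), still 0/0.
After 4 applications of L'Hôpital's rule the quotient is (81*e^(-3*v))/(24); substituting v = 0 gives 27/8.

27/8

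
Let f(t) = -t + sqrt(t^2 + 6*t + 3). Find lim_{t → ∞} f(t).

An ∞ − ∞ form. Rationalising with the conjugate, the difference becomes (6t + 3) / (√(t^2 + 6*t + 3) + t).
For large t the denominator behaves like 2·t, so the quotient tends to 6/2 = 3.

3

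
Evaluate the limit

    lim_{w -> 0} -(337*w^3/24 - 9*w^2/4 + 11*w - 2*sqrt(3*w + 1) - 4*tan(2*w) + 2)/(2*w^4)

Substitution gives 0/0 (the numerator vanishes to order 4).
Expand each term to order w^4: the coefficient of w^4 in -2·√(1 + 3w) is 405/64 and in -4·tan(2w) is 0.
Lower-order terms cancel with the polynomial part, so the numerator is (405/64)·w^4 + o(w^4), and the limit is (405/64)/(-2) = -405/128.

-405/128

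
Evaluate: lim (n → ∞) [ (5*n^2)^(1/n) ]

Base → ∞ and exponent → 0: an ∞^0 form.
Take logs: (1/n)·ln(5·n^2) = (ln 5 + 2·ln n)/n → 0.
So the limit is e^0 = 1.

1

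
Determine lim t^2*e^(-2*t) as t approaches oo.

Write as t^2/e^{2t}, an ∞/∞ form.
Exponential growth dominates any polynomial, so repeated L'Hôpital (or the standard result) gives 0.

0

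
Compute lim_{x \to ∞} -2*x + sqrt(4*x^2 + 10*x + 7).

5/2

This has the form ∞ − ∞. Multiply and divide by the conjugate √(4*x^2 + 10*x + 7) + 2x.
That gives (10x + 7) / (√(4*x^2 + 10*x + 7) + 2x).
Divide numerator and denominator by x: the limit is 10/(2·2) = 5/2.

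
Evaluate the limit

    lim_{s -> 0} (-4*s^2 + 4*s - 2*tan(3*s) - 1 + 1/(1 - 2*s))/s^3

Substitution gives 0/0; apply L'Hôpital's rule 3 times.
After differentiating numerator and denominator 3 times the quotient is (12*(36*(2*s - 1)^4*(cos(6*s) - 2)/(cos(6*s) + 1)^2 + 4)/(2*s - 1)^4)/(6); at s = 0 this is -10.

-10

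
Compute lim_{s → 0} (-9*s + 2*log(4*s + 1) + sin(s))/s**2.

-16

Substitution gives 0/0 (the numerator vanishes to order 2).
Expand each term to order s^2: the coefficient of s^2 in sin(s) is 0 and in 2·ln(1 + 4s) is -16.
Lower-order terms cancel with the polynomial part, so the numerator is (-16)·s^2 + o(s^2), and the limit is (-16)/(1) = -16.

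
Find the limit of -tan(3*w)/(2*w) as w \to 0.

-3/2

Substitution gives 0/0.
Since tan(u)/u → 1 as u → 0, tan(3w)/(3w) → 1 and the limit is 3/(-2) = -3/2.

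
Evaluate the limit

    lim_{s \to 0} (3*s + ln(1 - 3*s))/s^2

Direct substitution gives 0/0.
Apply L'Hôpital: lim (3 - 3/(1 - 3*s))/(2*s), still 0/0.
After 2 applications of L'Hôpital's rule the quotient is (-9/(1 - 3*s)^2)/(2); substituting s = 0 gives -9/2.

-9/2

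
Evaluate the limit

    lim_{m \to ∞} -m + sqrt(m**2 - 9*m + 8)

-9/2

This has the form ∞ − ∞. Multiply and divide by the conjugate √(m^2 - 9*m + 8) + m.
That gives (-9m + 8) / (√(m^2 - 9*m + 8) + m).
Divide numerator and denominator by m: the limit is -9/(2·1) = -9/2.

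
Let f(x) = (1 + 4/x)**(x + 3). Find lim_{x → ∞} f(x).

The base → 1 and the exponent → ∞: a 1^∞ form.
Take logarithms: (x + 3)·ln(1 + 4/x). Since ln(1+u) ~ u for small u, this behaves like (x)·(4/x) → 4.
So the limit is e^(4).

e^(4)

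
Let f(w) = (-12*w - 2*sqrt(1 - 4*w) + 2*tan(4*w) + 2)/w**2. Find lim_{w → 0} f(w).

4

Substitution gives 0/0; apply L'Hôpital's rule 2 times.
After differentiating numerator and denominator 2 times the quotient is (64*tan(4*w)/cos(4*w)^2 + 8/(1 - 4*w)^(3/2))/(2); at w = 0 this is 4.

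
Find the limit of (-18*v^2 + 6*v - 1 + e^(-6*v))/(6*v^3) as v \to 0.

-6

Direct substitution gives 0/0.
Apply L'Hôpital: lim (-36*v + 6 - 6*e^(-6*v))/(18*v^2), still 0/0.
Apply L'Hôpital: lim (-36 + 36*e^(-6*v))/(36*v), still 0/0.
After 3 applications of L'Hôpital's rule the quotient is (-216*e^(-6*v))/(36); substituting v = 0 gives -6.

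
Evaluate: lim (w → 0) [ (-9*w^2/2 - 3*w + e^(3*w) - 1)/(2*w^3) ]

Direct substitution gives 0/0.
Apply L'Hôpital: lim (-9*w + 3*e^(3*w) - 3)/(6*w^2), still 0/0.
Apply L'Hôpital: lim (9*e^(3*w) - 9)/(12*w), still 0/0.
After 3 applications of L'Hôpital's rule the quotient is (27*e^(3*w))/(12); substituting w = 0 gives 9/4.

9/4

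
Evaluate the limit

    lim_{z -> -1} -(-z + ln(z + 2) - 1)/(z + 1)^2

1/2

Direct substitution gives 0/0.
Apply L'Hôpital: lim (-1 + 1/(z + 2))/(-2*z - 2), still 0/0.
After 2 applications of L'Hôpital's rule the quotient is (-1/(z + 2)^2)/(-2); substituting z = -1 gives 1/2.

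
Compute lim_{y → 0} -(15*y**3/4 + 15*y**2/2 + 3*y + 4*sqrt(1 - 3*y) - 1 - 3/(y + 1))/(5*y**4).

501/160

Substitution gives 0/0; apply L'Hôpital's rule 4 times.
After differentiating numerator and denominator 4 times the quotient is (-72/(y + 1)^5 - 1215/(4*(1 - 3*y)^(7/2)))/(-120); at y = 0 this is 501/160.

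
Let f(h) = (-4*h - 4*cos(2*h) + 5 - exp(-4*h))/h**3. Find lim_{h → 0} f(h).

32/3

Substitution gives 0/0 (the numerator vanishes to order 3).
Expand each term to order h^3: the coefficient of h^3 in -4·cos(2h) is 0 and in −e^(-4h) is 32/3.
Lower-order terms cancel with the polynomial part, so the numerator is (32/3)·h^3 + o(h^3), and the limit is (32/3)/(1) = 32/3.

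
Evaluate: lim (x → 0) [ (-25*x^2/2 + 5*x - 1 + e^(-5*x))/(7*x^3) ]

Direct substitution gives 0/0.
Apply L'Hôpital: lim (-25*x + 5 - 5*e^(-5*x))/(21*x^2), still 0/0.
Apply L'Hôpital: lim (-25 + 25*e^(-5*x))/(42*x), still 0/0.
After 3 applications of L'Hôpital's rule the quotient is (-125*e^(-5*x))/(42); substituting x = 0 gives -125/42.

-125/42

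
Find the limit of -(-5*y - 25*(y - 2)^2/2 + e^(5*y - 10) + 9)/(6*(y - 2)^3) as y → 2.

-125/36

Direct substitution gives 0/0.
Apply L'Hôpital: lim (-25*y + 5*e^(5*y - 10) + 45)/(-18*(y - 2)^2), still 0/0.
Apply L'Hôpital: lim (25*e^(5*y - 10) - 25)/(72 - 36*y), still 0/0.
After 3 applications of L'Hôpital's rule the quotient is (125*e^(5*y - 10))/(-36); substituting y = 2 gives -125/36.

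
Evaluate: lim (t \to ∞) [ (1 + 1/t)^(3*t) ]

e^(3)

Let L be the limit and take ln: ln L = lim (3t)·ln(1 + 1/t) = lim (3t)·(1/t + O(1/t²)) = 3.
Hence L = e^(3).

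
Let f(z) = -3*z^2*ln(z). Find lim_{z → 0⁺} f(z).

This is a 0·(−∞) form. Rewrite as -3·ln(z) / z^(−2) and apply L'Hôpital:
the derivative quotient is -3·(1/z) / (−2·z^(−3)) = (3/2)·z^2 → 0.

0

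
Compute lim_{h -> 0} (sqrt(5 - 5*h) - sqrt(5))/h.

A 0/0 form; rationalise with √(5 - 5h) + √5. This collapses the numerator to -5h, leaving -5/(√(5 - 5h) + √5) → -5/(2√5) = -√(5)/2.

-√(5)/2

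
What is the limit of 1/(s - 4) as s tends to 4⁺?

∞

As s → 4⁺, (s - 4) → 0⁺, so (s - 4)^1 → 0⁺ and 1/(s - 4)^1 → ∞.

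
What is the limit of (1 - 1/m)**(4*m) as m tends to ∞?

e^(-4)

Let L be the limit and take ln: ln L = lim (4m)·ln(1 - 1/m) = lim (4m)·(-1/m + O(1/m²)) = -4.
Hence L = e^(-4).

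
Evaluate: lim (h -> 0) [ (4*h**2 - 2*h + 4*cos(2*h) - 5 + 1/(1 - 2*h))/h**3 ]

Substitution gives 0/0; apply L'Hôpital's rule 3 times.
After differentiating numerator and denominator 3 times the quotient is (32*sin(2*h) + 48/(2*h - 1)^4)/(6); at h = 0 this is 8.

8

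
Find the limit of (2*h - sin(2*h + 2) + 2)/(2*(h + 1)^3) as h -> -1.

Direct substitution gives 0/0.
Apply L'Hôpital: lim (2 - 2*cos(2*h + 2))/(6*(h + 1)^2), still 0/0.
Apply L'Hôpital: lim (4*sin(2*h + 2))/(12*h + 12), still 0/0.
After 3 applications of L'Hôpital's rule the quotient is (8*cos(2*h + 2))/(12); substituting h = -1 gives 2/3.

2/3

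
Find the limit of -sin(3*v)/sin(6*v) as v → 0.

-1/2

Substitution gives 0/0.
Divide numerator and denominator by v: sin(3v)/v → 3 and sin(6v)/v → 6, so the limit is -1·3/6 = -1/2.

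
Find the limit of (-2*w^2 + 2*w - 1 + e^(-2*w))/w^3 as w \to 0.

Direct substitution gives 0/0.
Apply L'Hôpital: lim (-4*w + 2 - 2*e^(-2*w))/(3*w^2), still 0/0.
Apply L'Hôpital: lim (-4 + 4*e^(-2*w))/(6*w), still 0/0.
After 3 applications of L'Hôpital's rule the quotient is (-8*e^(-2*w))/(6); substituting w = 0 gives -4/3.

-4/3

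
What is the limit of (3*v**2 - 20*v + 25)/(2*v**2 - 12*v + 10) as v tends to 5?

Since v = 5 makes numerator and denominator zero, (v - 5) divides both.
Cancelling it gives (3*v - 5)/(2*v - 2); now plug in v = 5 to get 5/4.

5/4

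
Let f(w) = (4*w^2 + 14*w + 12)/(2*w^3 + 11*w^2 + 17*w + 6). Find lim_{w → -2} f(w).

Since w = -2 makes numerator and denominator zero, (w + 2) divides both.
Cancelling it gives (4*w + 6)/(2*w^2 + 7*w + 3); now plug in w = -2 to get 2/3.

2/3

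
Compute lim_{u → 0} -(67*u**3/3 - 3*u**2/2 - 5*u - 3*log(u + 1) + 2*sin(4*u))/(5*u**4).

Substitution gives 0/0; apply L'Hôpital's rule 4 times.
After differentiating numerator and denominator 4 times the quotient is (512*sin(4*u) + 18/(u + 1)^4)/(-120); at u = 0 this is -3/20.

-3/20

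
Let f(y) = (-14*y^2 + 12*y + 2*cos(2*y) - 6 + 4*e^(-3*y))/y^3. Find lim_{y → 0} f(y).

-18

Substitution gives 0/0; apply L'Hôpital's rule 3 times.
After differentiating numerator and denominator 3 times the quotient is (16*sin(2*y) - 108*e^(-3*y))/(6); at y = 0 this is -18.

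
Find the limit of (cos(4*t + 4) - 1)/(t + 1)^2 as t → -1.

Direct substitution gives 0/0.
Apply L'Hôpital: lim (-4*sin(4*t + 4))/(2*t + 2), still 0/0.
After 2 applications of L'Hôpital's rule the quotient is (-16*cos(4*t + 4))/(2); substituting t = -1 gives -8.

-8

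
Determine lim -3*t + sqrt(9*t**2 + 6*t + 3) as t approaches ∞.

1

An ∞ − ∞ form. Rationalising with the conjugate, the difference becomes (6t + 3) / (√(9*t^2 + 6*t + 3) + 3t).
For large t the denominator behaves like 2·3t, so the quotient tends to 6/6 = 1.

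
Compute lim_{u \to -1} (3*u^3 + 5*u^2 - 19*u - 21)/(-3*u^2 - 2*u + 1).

Since u = -1 makes numerator and denominator zero, (u + 1) divides both.
Cancelling it gives (3*u^2 + 2*u - 21)/(1 - 3*u); now plug in u = -1 to get -5.

-5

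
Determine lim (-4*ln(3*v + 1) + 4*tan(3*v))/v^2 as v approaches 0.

Substitution gives 0/0 (the numerator vanishes to order 2).
Expand each term to order v^2: the coefficient of v^2 in 4·tan(3v) is 0 and in -4·ln(1 + 3v) is 18.
Lower-order terms cancel with the polynomial part, so the numerator is (18)·v^2 + o(v^2), and the limit is (18)/(1) = 18.

18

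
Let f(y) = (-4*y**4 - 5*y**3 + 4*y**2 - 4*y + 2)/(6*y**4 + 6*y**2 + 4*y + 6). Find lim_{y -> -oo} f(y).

Numerator and denominator both have degree 4.
Dividing every term by y^4, all lower-order terms vanish and the limit is the ratio of leading coefficients, -4/(6) = -2/3.

-2/3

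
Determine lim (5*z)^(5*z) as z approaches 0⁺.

Base → 0⁺ and exponent → 0⁺: a 0^0 form.
Take logs: 5z·ln(5z). This is 0·(−∞); rewriting as ln(5z)/(1/(5z)) and applying L'Hôpital gives 0.
Hence the limit is e^0 = 1.

1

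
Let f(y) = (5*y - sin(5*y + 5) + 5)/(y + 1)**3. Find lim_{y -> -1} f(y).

Direct substitution gives 0/0.
Apply L'Hôpital: lim (5 - 5*cos(5*y + 5))/(3*(y + 1)^2), still 0/0.
Apply L'Hôpital: lim (25*sin(5*y + 5))/(6*y + 6), still 0/0.
After 3 applications of L'Hôpital's rule the quotient is (125*cos(5*y + 5))/(6); substituting y = -1 gives 125/6.

125/6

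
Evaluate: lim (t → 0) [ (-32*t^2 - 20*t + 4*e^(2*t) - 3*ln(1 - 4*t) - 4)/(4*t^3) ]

52/3

Substitution gives 0/0; apply L'Hôpital's rule 3 times.
After differentiating numerator and denominator 3 times the quotient is (32*e^(2*t) - 384/(4*t - 1)^3)/(24); at t = 0 this is 52/3.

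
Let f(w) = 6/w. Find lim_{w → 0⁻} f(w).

-∞

As w → 0⁻, (w) → 0⁻, so (w)^1 → 0⁻ and 6/(w)^1 → -∞.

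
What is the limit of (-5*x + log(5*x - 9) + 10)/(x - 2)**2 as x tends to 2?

-25/2

Direct substitution gives 0/0.
Apply L'Hôpital: lim (-5 + 5/(5*x - 9))/(2*x - 4), still 0/0.
After 2 applications of L'Hôpital's rule the quotient is (-25/(5*x - 9)^2)/(2); substituting x = 2 gives -25/2.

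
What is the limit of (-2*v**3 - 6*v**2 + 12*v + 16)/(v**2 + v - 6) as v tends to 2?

-36/5

At v = 2 both the top and bottom vanish — a removable singularity. Factoring out (v - 2) from each leaves (-2*v^2 - 10*v - 8)/(v + 3), which at v = 2 equals -36/5.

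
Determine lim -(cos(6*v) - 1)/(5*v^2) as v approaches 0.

18/5

Direct substitution gives 0/0.
Apply L'Hôpital: lim (-6*sin(6*v))/(-10*v), still 0/0.
After 2 applications of L'Hôpital's rule the quotient is (-36*cos(6*v))/(-10); substituting v = 0 gives 18/5.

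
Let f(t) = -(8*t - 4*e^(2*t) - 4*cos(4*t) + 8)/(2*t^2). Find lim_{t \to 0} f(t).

-12

Substitution gives 0/0 (the numerator vanishes to order 2).
Expand each term to order t^2: the coefficient of t^2 in -4·cos(4t) is 32 and in -4·e^(2t) is -8.
Lower-order terms cancel with the polynomial part, so the numerator is (24)·t^2 + o(t^2), and the limit is (24)/(-2) = -12.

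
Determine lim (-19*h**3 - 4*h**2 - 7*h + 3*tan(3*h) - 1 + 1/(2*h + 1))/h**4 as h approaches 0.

Substitution gives 0/0; apply L'Hôpital's rule 4 times.
After differentiating numerator and denominator 4 times the quotient is (5832*tan(3*h)^3/cos(3*h)^2 + 3888*tan(3*h)/cos(3*h)^2 + 384/(2*h + 1)^5)/(24); at h = 0 this is 16.

16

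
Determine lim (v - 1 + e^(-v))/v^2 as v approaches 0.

Direct substitution gives 0/0.
Apply L'Hôpital: lim (1 - e^(-v))/(2*v), still 0/0.
After 2 applications of L'Hôpital's rule the quotient is (e^(-v))/(2); substituting v = 0 gives 1/2.

1/2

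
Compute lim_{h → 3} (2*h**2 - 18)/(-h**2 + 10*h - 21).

Since h = 3 makes numerator and denominator zero, (h - 3) divides both.
Cancelling it gives (2*h + 6)/(7 - h); now plug in h = 3 to get 3.

3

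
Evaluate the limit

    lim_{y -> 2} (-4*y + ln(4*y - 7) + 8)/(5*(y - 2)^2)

Direct substitution gives 0/0.
Apply L'Hôpital: lim (-4 + 4/(4*y - 7))/(10*y - 20), still 0/0.
After 2 applications of L'Hôpital's rule the quotient is (-16/(4*y - 7)^2)/(10); substituting y = 2 gives -8/5.

-8/5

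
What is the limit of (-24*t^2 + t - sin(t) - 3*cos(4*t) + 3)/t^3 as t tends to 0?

Substitution gives 0/0 (the numerator vanishes to order 3).
Expand each term to order t^3: the coefficient of t^3 in −sin(t) is 1/6 and in -3·cos(4t) is 0.
Lower-order terms cancel with the polynomial part, so the numerator is (1/6)·t^3 + o(t^3), and the limit is (1/6)/(1) = 1/6.

1/6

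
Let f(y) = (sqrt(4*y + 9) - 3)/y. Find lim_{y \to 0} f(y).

A 0/0 form; rationalise with √(9 + 4y) + √9. This collapses the numerator to 4y, leaving 4/(√(9 + 4y) + √9) → 4/(2√9) = 2/3.

2/3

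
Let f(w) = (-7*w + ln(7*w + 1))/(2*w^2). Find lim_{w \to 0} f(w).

-49/4

Direct substitution gives 0/0.
Apply L'Hôpital: lim (-7 + 7/(7*w + 1))/(4*w), still 0/0.
After 2 applications of L'Hôpital's rule the quotient is (-49/(7*w + 1)^2)/(4); substituting w = 0 gives -49/4.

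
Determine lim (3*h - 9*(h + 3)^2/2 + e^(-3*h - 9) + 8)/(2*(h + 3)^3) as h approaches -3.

-9/4

Direct substitution gives 0/0.
Apply L'Hôpital: lim (-9*h - 3*e^(-3*h - 9) - 24)/(6*(h + 3)^2), still 0/0.
Apply L'Hôpital: lim (9*e^(-3*h - 9) - 9)/(12*h + 36), still 0/0.
After 3 applications of L'Hôpital's rule the quotient is (-27*e^(-3*h - 9))/(12); substituting h = -3 gives -9/4.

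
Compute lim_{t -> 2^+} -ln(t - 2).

∞

As t → 2⁺, t - 2 → 0⁺ and ln(t - 2) → −∞.
Multiplying by -1 gives ∞.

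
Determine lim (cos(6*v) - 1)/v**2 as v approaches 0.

Direct substitution gives 0/0.
Apply L'Hôpital: lim (-6*sin(6*v))/(2*v), still 0/0.
After 2 applications of L'Hôpital's rule the quotient is (-36*cos(6*v))/(2); substituting v = 0 gives -18.

-18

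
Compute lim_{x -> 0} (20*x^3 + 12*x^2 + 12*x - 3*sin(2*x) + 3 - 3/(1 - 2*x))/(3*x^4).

Substitution gives 0/0 (the numerator vanishes to order 4).
Expand each term to order x^4: the coefficient of x^4 in -3·sin(2x) is 0 and in -3·1/(1 - 2x) is -48.
Lower-order terms cancel with the polynomial part, so the numerator is (-48)·x^4 + o(x^4), and the limit is (-48)/(3) = -16.

-16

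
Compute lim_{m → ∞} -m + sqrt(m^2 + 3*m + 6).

An ∞ − ∞ form. Rationalising with the conjugate, the difference becomes (3m + 6) / (√(m^2 + 3*m + 6) + m).
For large m the denominator behaves like 2·m, so the quotient tends to 3/2 = 3/2.

3/2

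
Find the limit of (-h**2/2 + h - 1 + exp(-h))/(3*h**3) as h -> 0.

Direct substitution gives 0/0.
Apply L'Hôpital: lim (-h + 1 - e^(-h))/(9*h^2), still 0/0.
Apply L'Hôpital: lim (-1 + e^(-h))/(18*h), still 0/0.
After 3 applications of L'Hôpital's rule the quotient is (-e^(-h))/(18); substituting h = 0 gives -1/18.

-1/18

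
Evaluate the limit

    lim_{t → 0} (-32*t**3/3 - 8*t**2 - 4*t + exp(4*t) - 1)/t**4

Direct substitution gives 0/0.
Apply L'Hôpital: lim (-32*t^2 - 16*t + 4*e^(4*t) - 4)/(4*t^3), still 0/0.
Apply L'Hôpital: lim (-64*t + 16*e^(4*t) - 16)/(12*t^2), still 0/0.
Apply L'Hôpital: lim (64*e^(4*t) - 64)/(24*t), still 0/0.
After 4 applications of L'Hôpital's rule the quotient is (256*e^(4*t))/(24); substituting t = 0 gives 32/3.

32/3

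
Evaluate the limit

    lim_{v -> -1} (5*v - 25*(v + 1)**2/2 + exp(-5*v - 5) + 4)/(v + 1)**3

Direct substitution gives 0/0.
Apply L'Hôpital: lim (-25*v - 5*e^(-5*v - 5) - 20)/(3*(v + 1)^2), still 0/0.
Apply L'Hôpital: lim (25*e^(-5*v - 5) - 25)/(6*v + 6), still 0/0.
After 3 applications of L'Hôpital's rule the quotient is (-125*e^(-5*v - 5))/(6); substituting v = -1 gives -125/6.

-125/6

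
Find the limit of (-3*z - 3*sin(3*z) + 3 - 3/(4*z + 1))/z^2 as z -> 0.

-48

Substitution gives 0/0; apply L'Hôpital's rule 2 times.
After differentiating numerator and denominator 2 times the quotient is (27*sin(3*z) - 96/(4*z + 1)^3)/(2); at z = 0 this is -48.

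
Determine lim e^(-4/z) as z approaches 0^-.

As z → 0⁻, -4/(z) → +∞, so e^(-4/(z)) → ∞.

∞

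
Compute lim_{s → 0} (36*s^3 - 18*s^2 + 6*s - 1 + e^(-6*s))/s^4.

Direct substitution gives 0/0.
Apply L'Hôpital: lim (108*s^2 - 36*s + 6 - 6*e^(-6*s))/(4*s^3), still 0/0.
Apply L'Hôpital: lim (216*s - 36 + 36*e^(-6*s))/(12*s^2), still 0/0.
Apply L'Hôpital: lim (216 - 216*e^(-6*s))/(24*s), still 0/0.
After 4 applications of L'Hôpital's rule the quotient is (1296*e^(-6*s))/(24); substituting s = 0 gives 54.

54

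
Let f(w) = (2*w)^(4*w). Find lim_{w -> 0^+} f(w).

1

Base → 0⁺ and exponent → 0⁺: a 0^0 form.
Take logs: 4w·ln(2w). This is 0·(−∞); rewriting as ln(2w)/(1/(4w)) and applying L'Hôpital gives 0.
Hence the limit is e^0 = 1.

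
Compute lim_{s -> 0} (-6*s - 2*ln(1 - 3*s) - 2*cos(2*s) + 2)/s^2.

13

Substitution gives 0/0 (the numerator vanishes to order 2).
Expand each term to order s^2: the coefficient of s^2 in -2·cos(2s) is 4 and in -2·ln(1 - 3s) is 9.
Lower-order terms cancel with the polynomial part, so the numerator is (13)·s^2 + o(s^2), and the limit is (13)/(1) = 13.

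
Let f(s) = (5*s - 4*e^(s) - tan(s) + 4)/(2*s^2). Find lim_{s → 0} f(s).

Substitution gives 0/0 (the numerator vanishes to order 2).
Expand each term to order s^2: the coefficient of s^2 in −tan(s) is 0 and in -4·e^(s) is -2.
Lower-order terms cancel with the polynomial part, so the numerator is (-2)·s^2 + o(s^2), and the limit is (-2)/(2) = -1.

-1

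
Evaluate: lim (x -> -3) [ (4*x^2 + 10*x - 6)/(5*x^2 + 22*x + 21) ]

Since x = -3 makes numerator and denominator zero, (x + 3) divides both.
Cancelling it gives (4*x - 2)/(5*x + 7); now plug in x = -3 to get 7/4.

7/4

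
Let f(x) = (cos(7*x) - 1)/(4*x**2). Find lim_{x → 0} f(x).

Direct substitution gives 0/0.
Apply L'Hôpital: lim (-7*sin(7*x))/(8*x), still 0/0.
After 2 applications of L'Hôpital's rule the quotient is (-49*cos(7*x))/(8); substituting x = 0 gives -49/8.

-49/8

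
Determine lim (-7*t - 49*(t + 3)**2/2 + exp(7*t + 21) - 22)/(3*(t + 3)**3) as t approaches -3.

343/18

Direct substitution gives 0/0.
Apply L'Hôpital: lim (-49*t + 7*e^(7*t + 21) - 154)/(9*(t + 3)^2), still 0/0.
Apply L'Hôpital: lim (49*e^(7*t + 21) - 49)/(18*t + 54), still 0/0.
After 3 applications of L'Hôpital's rule the quotient is (343*e^(7*t + 21))/(18); substituting t = -3 gives 343/18.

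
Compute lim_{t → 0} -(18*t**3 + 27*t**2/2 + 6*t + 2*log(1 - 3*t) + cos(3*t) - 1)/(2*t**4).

297/16

Substitution gives 0/0; apply L'Hôpital's rule 4 times.
After differentiating numerator and denominator 4 times the quotient is (81*cos(3*t) - 972/(3*t - 1)^4)/(-48); at t = 0 this is 297/16.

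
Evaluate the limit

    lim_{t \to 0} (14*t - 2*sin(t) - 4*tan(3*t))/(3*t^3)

-107/9

Substitution gives 0/0; apply L'Hôpital's rule 3 times.
After differentiating numerator and denominator 3 times the quotient is (2*cos(t) - 648*tan(3*t)^4 - 864*tan(3*t)^2 - 216)/(18); at t = 0 this is -107/9.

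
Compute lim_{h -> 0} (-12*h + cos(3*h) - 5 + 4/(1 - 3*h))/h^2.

Substitution gives 0/0; apply L'Hôpital's rule 2 times.
After differentiating numerator and denominator 2 times the quotient is (-9*cos(3*h) - 72/(3*h - 1)^3)/(2); at h = 0 this is 63/2.

63/2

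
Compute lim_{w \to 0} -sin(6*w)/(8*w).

-3/4

Substitution gives 0/0.
Write it as (6/(-8))·sin(6w)/(6w); since sin(u)/u → 1, the limit is -3/4.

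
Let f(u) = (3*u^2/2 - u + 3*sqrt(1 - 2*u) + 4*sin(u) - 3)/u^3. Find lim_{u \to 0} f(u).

Substitution gives 0/0 (the numerator vanishes to order 3).
Expand each term to order u^3: the coefficient of u^3 in 3·√(1 - 2u) is -3/2 and in 4·sin(u) is -2/3.
Lower-order terms cancel with the polynomial part, so the numerator is (-13/6)·u^3 + o(u^3), and the limit is (-13/6)/(1) = -13/6.

-13/6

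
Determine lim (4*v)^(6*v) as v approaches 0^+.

Base → 0⁺ and exponent → 0⁺: a 0^0 form.
Take logs: 6v·ln(4v). This is 0·(−∞); rewriting as ln(4v)/(1/(6v)) and applying L'Hôpital gives 0.
Hence the limit is e^0 = 1.

1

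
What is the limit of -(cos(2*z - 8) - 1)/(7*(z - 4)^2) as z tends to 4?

Direct substitution gives 0/0.
Apply L'Hôpital: lim (-2*sin(2*z - 8))/(56 - 14*z), still 0/0.
After 2 applications of L'Hôpital's rule the quotient is (-4*cos(2*z - 8))/(-14); substituting z = 4 gives 2/7.

2/7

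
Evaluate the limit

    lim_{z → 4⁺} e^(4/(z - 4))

As z → 4⁺, 4/(z - 4) → +∞, so e^(4/(z - 4)) → ∞.

∞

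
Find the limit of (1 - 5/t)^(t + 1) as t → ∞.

The base → 1 and the exponent → ∞: a 1^∞ form.
Take logarithms: (t + 1)·ln(1 - 5/t). Since ln(1+u) ~ u for small u, this behaves like (t)·(-5/t) → -5.
So the limit is e^(-5).

e^(-5)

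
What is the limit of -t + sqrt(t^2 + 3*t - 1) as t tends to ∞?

This has the form ∞ − ∞. Multiply and divide by the conjugate √(t^2 + 3*t - 1) + t.
That gives (3t - 1) / (√(t^2 + 3*t - 1) + t).
Divide numerator and denominator by t: the limit is 3/(2·1) = 3/2.

3/2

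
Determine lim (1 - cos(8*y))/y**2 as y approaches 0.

Substitution gives 0/0.
Use (1 − cos u)/u² → 1/2 with u = 8y: the limit is 8²/(2·1) = 32.

32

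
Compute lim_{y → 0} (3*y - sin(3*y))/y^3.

9/2

Direct substitution gives 0/0.
Apply L'Hôpital: lim (3 - 3*cos(3*y))/(3*y^2), still 0/0.
Apply L'Hôpital: lim (9*sin(3*y))/(6*y), still 0/0.
After 3 applications of L'Hôpital's rule the quotient is (27*cos(3*y))/(6); substituting y = 0 gives 9/2.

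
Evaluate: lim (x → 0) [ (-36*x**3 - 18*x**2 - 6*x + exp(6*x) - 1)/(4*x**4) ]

27/2

Direct substitution gives 0/0.
Apply L'Hôpital: lim (-108*x^2 - 36*x + 6*e^(6*x) - 6)/(16*x^3), still 0/0.
Apply L'Hôpital: lim (-216*x + 36*e^(6*x) - 36)/(48*x^2), still 0/0.
Apply L'Hôpital: lim (216*e^(6*x) - 216)/(96*x), still 0/0.
After 4 applications of L'Hôpital's rule the quotient is (1296*e^(6*x))/(96); substituting x = 0 gives 27/2.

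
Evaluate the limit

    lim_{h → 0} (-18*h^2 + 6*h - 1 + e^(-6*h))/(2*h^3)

-18

Direct substitution gives 0/0.
Apply L'Hôpital: lim (-36*h + 6 - 6*e^(-6*h))/(6*h^2), still 0/0.
Apply L'Hôpital: lim (-36 + 36*e^(-6*h))/(12*h), still 0/0.
After 3 applications of L'Hôpital's rule the quotient is (-216*e^(-6*h))/(12); substituting h = 0 gives -18.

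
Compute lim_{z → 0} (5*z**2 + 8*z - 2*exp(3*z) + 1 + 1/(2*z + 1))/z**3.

-17

Substitution gives 0/0 (the numerator vanishes to order 3).
Expand each term to order z^3: the coefficient of z^3 in 1/(1 + 2z) is -8 and in -2·e^(3z) is -9.
Lower-order terms cancel with the polynomial part, so the numerator is (-17)·z^3 + o(z^3), and the limit is (-17)/(1) = -17.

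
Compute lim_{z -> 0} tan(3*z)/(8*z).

3/8

Substitution gives 0/0.
Since tan(u)/u → 1 as u → 0, tan(3z)/(3z) → 1 and the limit is 3/8.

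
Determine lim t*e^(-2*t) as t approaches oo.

0

Write as t^1/e^{2t}, an ∞/∞ form.
Exponential growth dominates any polynomial, so repeated L'Hôpital (or the standard result) gives 0.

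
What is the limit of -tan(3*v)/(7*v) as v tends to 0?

Substitution gives 0/0.
Since tan(u)/u → 1 as u → 0, tan(3v)/(3v) → 1 and the limit is 3/(-7) = -3/7.

-3/7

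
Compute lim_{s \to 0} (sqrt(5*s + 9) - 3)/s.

5/6

Substitution gives 0/0. Multiply numerator and denominator by the conjugate √(9 + 5s) + √9.
The numerator becomes (9 + 5s) − 9 = 5s, so the expression simplifies to 5/(√(9 + 5s) + √9).
Letting s → 0 gives 5/(2√9) = 5/6.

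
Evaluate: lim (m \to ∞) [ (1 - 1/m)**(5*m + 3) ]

e^(-5)

Write it as [(1 - 1/m)^m]^(5) · (1 - 1/m)^(3). The bracketed term tends to e^(-1) and the second factor to 1, so the limit is e^(-5).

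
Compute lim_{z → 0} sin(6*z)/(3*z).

2

Substitution gives 0/0.
Write it as (6/3)·sin(6z)/(6z); since sin(u)/u → 1, the limit is 2.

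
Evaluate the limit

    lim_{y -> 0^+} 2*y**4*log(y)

0

This is a 0·(−∞) form. Rewrite as 2·ln(y) / y^(−4) and apply L'Hôpital:
the derivative quotient is 2·(1/y) / (−4·y^(−5)) = (-2/4)·y^4 → 0.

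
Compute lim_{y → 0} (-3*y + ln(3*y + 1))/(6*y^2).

-3/4

Direct substitution gives 0/0.
Apply L'Hôpital: lim (-3 + 3/(3*y + 1))/(12*y), still 0/0.
After 2 applications of L'Hôpital's rule the quotient is (-9/(3*y + 1)^2)/(12); substituting y = 0 gives -3/4.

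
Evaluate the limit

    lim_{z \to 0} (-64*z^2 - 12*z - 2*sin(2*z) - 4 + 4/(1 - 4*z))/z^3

776/3

Substitution gives 0/0; apply L'Hôpital's rule 3 times.
After differentiating numerator and denominator 3 times the quotient is (16*cos(2*z) + 1536/(4*z - 1)^4)/(6); at z = 0 this is 776/3.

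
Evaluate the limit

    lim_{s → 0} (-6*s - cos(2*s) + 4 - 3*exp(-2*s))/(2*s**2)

Substitution gives 0/0 (the numerator vanishes to order 2).
Expand each term to order s^2: the coefficient of s^2 in −cos(2s) is 2 and in -3·e^(-2s) is -6.
Lower-order terms cancel with the polynomial part, so the numerator is (-4)·s^2 + o(s^2), and the limit is (-4)/(2) = -2.

-2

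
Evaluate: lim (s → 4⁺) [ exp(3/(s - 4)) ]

As s → 4⁺, 3/(s - 4) → +∞, so e^(3/(s - 4)) → ∞.

∞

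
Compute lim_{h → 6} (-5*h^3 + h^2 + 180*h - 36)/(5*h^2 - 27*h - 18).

At h = 6 both the top and bottom vanish — a removable singularity. Factoring out (h - 6) from each leaves (-5*h^2 - 29*h + 6)/(5*h + 3), which at h = 6 equals -116/11.

-116/11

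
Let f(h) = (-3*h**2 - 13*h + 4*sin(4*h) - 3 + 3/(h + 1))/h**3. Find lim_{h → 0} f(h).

-137/3

Substitution gives 0/0; apply L'Hôpital's rule 3 times.
After differentiating numerator and denominator 3 times the quotient is (-256*cos(4*h) - 18/(h + 1)^4)/(6); at h = 0 this is -137/3.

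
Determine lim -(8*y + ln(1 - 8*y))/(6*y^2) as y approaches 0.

16/3

Direct substitution gives 0/0.
Apply L'Hôpital: lim (8 - 8/(1 - 8*y))/(-12*y), still 0/0.
After 2 applications of L'Hôpital's rule the quotient is (-64/(1 - 8*y)^2)/(-12); substituting y = 0 gives 16/3.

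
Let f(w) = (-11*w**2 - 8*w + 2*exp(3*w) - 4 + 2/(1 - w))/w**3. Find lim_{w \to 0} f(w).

Substitution gives 0/0; apply L'Hôpital's rule 3 times.
After differentiating numerator and denominator 3 times the quotient is (54*e^(3*w) + 12/(w - 1)^4)/(6); at w = 0 this is 11.

11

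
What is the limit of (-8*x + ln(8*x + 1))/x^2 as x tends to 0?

Direct substitution gives 0/0.
Apply L'Hôpital: lim (-8 + 8/(8*x + 1))/(2*x), still 0/0.
After 2 applications of L'Hôpital's rule the quotient is (-64/(8*x + 1)^2)/(2); substituting x = 0 gives -32.

-32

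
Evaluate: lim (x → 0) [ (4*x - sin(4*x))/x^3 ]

Direct substitution gives 0/0.
Apply L'Hôpital: lim (4 - 4*cos(4*x))/(3*x^2), still 0/0.
Apply L'Hôpital: lim (16*sin(4*x))/(6*x), still 0/0.
After 3 applications of L'Hôpital's rule the quotient is (64*cos(4*x))/(6); substituting x = 0 gives 32/3.

32/3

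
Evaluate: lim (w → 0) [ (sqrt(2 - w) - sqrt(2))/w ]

Substitution gives 0/0. Multiply numerator and denominator by the conjugate √(2 - w) + √2.
The numerator becomes (2 - w) − 2 = -w, so the expression simplifies to -1/(√(2 - w) + √2).
Letting w → 0 gives -1/(2√2) = -√(2)/4.

-√(2)/4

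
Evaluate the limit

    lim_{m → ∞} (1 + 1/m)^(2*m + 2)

e^(2)

Write it as [(1 + 1/m)^m]^(2) · (1 + 1/m)^(2). The bracketed term tends to e^(1) and the second factor to 1, so the limit is e^(2).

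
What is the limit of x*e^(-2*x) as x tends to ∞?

0

Write as x^1/e^{2x}, an ∞/∞ form.
Exponential growth dominates any polynomial, so repeated L'Hôpital (or the standard result) gives 0.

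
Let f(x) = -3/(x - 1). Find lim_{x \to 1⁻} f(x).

∞

As x → 1⁻, (x - 1) → 0⁻, so (x - 1)^1 → 0⁻ and -3/(x - 1)^1 → ∞.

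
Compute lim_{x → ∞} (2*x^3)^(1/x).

Base → ∞ and exponent → 0: an ∞^0 form.
Take logs: (1/x)·ln(2·x^3) = (ln 2 + 3·ln x)/x → 0.
So the limit is e^0 = 1.

1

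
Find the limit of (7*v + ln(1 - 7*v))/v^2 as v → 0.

-49/2

Direct substitution gives 0/0.
Apply L'Hôpital: lim (7 - 7/(1 - 7*v))/(2*v), still 0/0.
After 2 applications of L'Hôpital's rule the quotient is (-49/(1 - 7*v)^2)/(2); substituting v = 0 gives -49/2.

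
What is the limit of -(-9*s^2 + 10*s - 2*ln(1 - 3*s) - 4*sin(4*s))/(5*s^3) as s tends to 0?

Substitution gives 0/0 (the numerator vanishes to order 3).
Expand each term to order s^3: the coefficient of s^3 in -2·ln(1 - 3s) is 18 and in -4·sin(4s) is 128/3.
Lower-order terms cancel with the polynomial part, so the numerator is (182/3)·s^3 + o(s^3), and the limit is (182/3)/(-5) = -182/15.

-182/15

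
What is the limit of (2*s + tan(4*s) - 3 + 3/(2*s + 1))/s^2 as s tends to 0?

12

Substitution gives 0/0; apply L'Hôpital's rule 2 times.
After differentiating numerator and denominator 2 times the quotient is (32*tan(4*s)/cos(4*s)^2 + 24/(2*s + 1)^3)/(2); at s = 0 this is 12.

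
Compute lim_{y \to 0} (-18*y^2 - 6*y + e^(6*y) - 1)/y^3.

36

Direct substitution gives 0/0.
Apply L'Hôpital: lim (-36*y + 6*e^(6*y) - 6)/(3*y^2), still 0/0.
Apply L'Hôpital: lim (36*e^(6*y) - 36)/(6*y), still 0/0.
After 3 applications of L'Hôpital's rule the quotient is (216*e^(6*y))/(6); substituting y = 0 gives 36.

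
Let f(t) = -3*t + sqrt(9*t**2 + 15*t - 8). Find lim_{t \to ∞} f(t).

An ∞ − ∞ form. Rationalising with the conjugate, the difference becomes (15t - 8) / (√(9*t^2 + 15*t - 8) + 3t).
For large t the denominator behaves like 2·3t, so the quotient tends to 15/6 = 5/2.

5/2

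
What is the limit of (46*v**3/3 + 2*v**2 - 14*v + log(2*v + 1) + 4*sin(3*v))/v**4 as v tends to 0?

-4

Substitution gives 0/0 (the numerator vanishes to order 4).
Expand each term to order v^4: the coefficient of v^4 in 4·sin(3v) is 0 and in ln(1 + 2v) is -4.
Lower-order terms cancel with the polynomial part, so the numerator is (-4)·v^4 + o(v^4), and the limit is (-4)/(1) = -4.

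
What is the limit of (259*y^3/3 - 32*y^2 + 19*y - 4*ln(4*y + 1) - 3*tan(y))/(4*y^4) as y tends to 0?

Substitution gives 0/0; apply L'Hôpital's rule 4 times.
After differentiating numerator and denominator 4 times the quotient is (24*tan(y)/cos(y)^2 - 72*tan(y)/cos(y)^4 + 6144/(4*y + 1)^4)/(96); at y = 0 this is 64.

64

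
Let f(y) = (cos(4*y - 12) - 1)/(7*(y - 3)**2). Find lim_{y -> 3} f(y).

Direct substitution gives 0/0.
Apply L'Hôpital: lim (-4*sin(4*y - 12))/(14*y - 42), still 0/0.
After 2 applications of L'Hôpital's rule the quotient is (-16*cos(4*y - 12))/(14); substituting y = 3 gives -8/7.

-8/7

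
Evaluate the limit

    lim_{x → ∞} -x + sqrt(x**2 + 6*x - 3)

3

An ∞ − ∞ form. Rationalising with the conjugate, the difference becomes (6x - 3) / (√(x^2 + 6*x - 3) + x).
For large x the denominator behaves like 2·x, so the quotient tends to 6/2 = 3.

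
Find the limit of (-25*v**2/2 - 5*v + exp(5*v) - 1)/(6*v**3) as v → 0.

Direct substitution gives 0/0.
Apply L'Hôpital: lim (-25*v + 5*e^(5*v) - 5)/(18*v^2), still 0/0.
Apply L'Hôpital: lim (25*e^(5*v) - 25)/(36*v), still 0/0.
After 3 applications of L'Hôpital's rule the quotient is (125*e^(5*v))/(36); substituting v = 0 gives 125/36.

125/36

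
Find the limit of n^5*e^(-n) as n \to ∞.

0

Write as n^5/e^{1n}, an ∞/∞ form.
Exponential growth dominates any polynomial, so repeated L'Hôpital (or the standard result) gives 0.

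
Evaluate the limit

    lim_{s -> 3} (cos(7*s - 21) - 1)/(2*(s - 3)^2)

-49/4

Direct substitution gives 0/0.
Apply L'Hôpital: lim (-7*sin(7*s - 21))/(4*s - 12), still 0/0.
After 2 applications of L'Hôpital's rule the quotient is (-49*cos(7*s - 21))/(4); substituting s = 3 gives -49/4.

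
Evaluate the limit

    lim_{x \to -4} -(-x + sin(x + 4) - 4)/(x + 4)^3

1/6

Direct substitution gives 0/0.
Apply L'Hôpital: lim (cos(x + 4) - 1)/(-3*(x + 4)^2), still 0/0.
Apply L'Hôpital: lim (-sin(x + 4))/(-6*x - 24), still 0/0.
After 3 applications of L'Hôpital's rule the quotient is (-cos(x + 4))/(-6); substituting x = -4 gives 1/6.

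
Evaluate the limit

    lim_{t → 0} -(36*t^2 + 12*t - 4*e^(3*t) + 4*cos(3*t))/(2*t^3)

Substitution gives 0/0 (the numerator vanishes to order 3).
Expand each term to order t^3: the coefficient of t^3 in 4·cos(3t) is 0 and in -4·e^(3t) is -18.
Lower-order terms cancel with the polynomial part, so the numerator is (-18)·t^3 + o(t^3), and the limit is (-18)/(-2) = 9.

9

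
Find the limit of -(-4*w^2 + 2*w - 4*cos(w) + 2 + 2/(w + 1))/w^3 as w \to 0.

2

Substitution gives 0/0; apply L'Hôpital's rule 3 times.
After differentiating numerator and denominator 3 times the quotient is (-4*sin(w) - 12/(w + 1)^4)/(-6); at w = 0 this is 2.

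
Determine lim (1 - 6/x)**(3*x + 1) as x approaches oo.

e^(-18)

Let L be the limit and take ln: ln L = lim (3x + 1)·ln(1 - 6/x) = lim (3x + 1)·(-6/x + O(1/x²)) = -18.
Hence L = e^(-18).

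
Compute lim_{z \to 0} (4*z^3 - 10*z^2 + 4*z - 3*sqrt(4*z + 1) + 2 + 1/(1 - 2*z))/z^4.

46

Substitution gives 0/0; apply L'Hôpital's rule 4 times.
After differentiating numerator and denominator 4 times the quotient is (720/(4*z + 1)^(7/2) - 384/(2*z - 1)^5)/(24); at z = 0 this is 46.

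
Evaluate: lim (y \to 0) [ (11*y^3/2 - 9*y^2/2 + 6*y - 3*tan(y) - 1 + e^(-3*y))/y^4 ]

27/8

Substitution gives 0/0 (the numerator vanishes to order 4).
Expand each term to order y^4: the coefficient of y^4 in e^(-3y) is 27/8 and in -3·tan(y) is 0.
Lower-order terms cancel with the polynomial part, so the numerator is (27/8)·y^4 + o(y^4), and the limit is (27/8)/(1) = 27/8.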